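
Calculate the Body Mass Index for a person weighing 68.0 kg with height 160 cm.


BMI = weight / height^2
height = 160 cm = 1.6 m
BMI = 68.0 / 1.6^2
BMI = 26.56 kg/m^2


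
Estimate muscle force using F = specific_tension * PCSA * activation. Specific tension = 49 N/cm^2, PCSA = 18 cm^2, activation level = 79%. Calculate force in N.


F = sigma * PCSA * activation
F = 49 * 18 * 0.79
F = 696.8 N


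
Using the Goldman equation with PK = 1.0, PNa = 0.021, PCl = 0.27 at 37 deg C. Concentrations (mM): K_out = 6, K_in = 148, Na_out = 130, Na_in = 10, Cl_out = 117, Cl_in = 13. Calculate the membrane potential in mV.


Vm = (RT/F)*ln((PK*Ko + PNa*Nao + PCl*Cli)/(PK*Ki + PNa*Nai + PCl*Clo))
Numer = 12.24, Denom = 179.8
Vm = -71.81 mV


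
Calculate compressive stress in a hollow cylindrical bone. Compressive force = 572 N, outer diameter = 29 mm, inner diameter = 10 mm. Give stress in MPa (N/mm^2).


A = pi*(r_o^2 - r_i^2)
r_o = 14.5 mm, r_i = 5 mm
A = 581.98 mm^2
sigma = F/A = 572 / 581.98
sigma = 0.9829 MPa


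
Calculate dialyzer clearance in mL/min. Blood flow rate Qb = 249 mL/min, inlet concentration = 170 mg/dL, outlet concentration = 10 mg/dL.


K = Qb * (Cb_in - Cb_out) / Cb_in
K = 249 * (170 - 10) / 170
K = 234.4 mL/min


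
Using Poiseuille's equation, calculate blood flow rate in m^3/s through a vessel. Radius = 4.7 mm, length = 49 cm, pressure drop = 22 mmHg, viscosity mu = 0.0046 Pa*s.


Q = pi*r^4*dP / (8*mu*L)
r = 0.0047 m, L = 0.49 m
dP = 22 mmHg = 2933.084 Pa
Q = 2.4936e-04 m^3/s


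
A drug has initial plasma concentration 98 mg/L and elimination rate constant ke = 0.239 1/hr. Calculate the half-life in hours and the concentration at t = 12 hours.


t_half = ln(2) / ke = 0.693147 / 0.239 = 2.9 hr
C(t) = C0 * exp(-ke*t) = 98 * exp(-0.239*12)
C(12) = 5.568 mg/L


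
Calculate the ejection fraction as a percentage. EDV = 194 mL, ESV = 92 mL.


SV = EDV - ESV = 194 - 92 = 102 mL
EF = SV/EDV * 100 = 102/194 * 100
EF = 52.58%


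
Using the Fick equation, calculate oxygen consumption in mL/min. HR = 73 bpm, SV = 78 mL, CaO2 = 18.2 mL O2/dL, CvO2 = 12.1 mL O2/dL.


CO = HR*SV = 73*78/1000 = 5.694 L/min
a-v O2 diff = 18.2 - 12.1 = 6.1 mL/dL
VO2 = CO * (CaO2-CvO2) * 10 dL/L
VO2 = 5.694 * 6.1 * 10
VO2 = 347.3 mL/min


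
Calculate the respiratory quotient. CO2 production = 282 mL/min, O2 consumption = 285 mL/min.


RQ = VCO2 / VO2
RQ = 282 / 285
RQ = 0.9895


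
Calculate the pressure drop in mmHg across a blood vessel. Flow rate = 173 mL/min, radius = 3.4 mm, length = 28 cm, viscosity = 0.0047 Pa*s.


dP = 8*mu*L*Q / (pi*r^4)
Q = 173 mL/min = 2.88333e-06 m^3/s
dP = 72.3061 Pa = 72.3061 / 133.322 mmHg = 0.5423 mmHg


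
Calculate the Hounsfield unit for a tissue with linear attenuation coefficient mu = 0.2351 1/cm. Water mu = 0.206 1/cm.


HU = ((mu_tissue - mu_water) / mu_water) * 1000
HU = ((0.2351 - 0.206) / 0.206) * 1000
HU = 141.3


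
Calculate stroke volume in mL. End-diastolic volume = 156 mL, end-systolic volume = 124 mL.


SV = EDV - ESV
SV = 156 - 124
SV = 32 mL


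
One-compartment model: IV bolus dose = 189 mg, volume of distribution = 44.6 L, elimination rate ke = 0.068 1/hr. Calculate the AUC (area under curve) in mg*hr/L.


C0 = Dose/Vd = 189/44.6 = 4.23767 mg/L
AUC = C0/ke = 4.23767/0.068
AUC = 62.32 mg*hr/L


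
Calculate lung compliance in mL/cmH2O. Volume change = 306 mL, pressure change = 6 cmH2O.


C = dV / dP
C = 306 / 6
C = 51 mL/cmH2O


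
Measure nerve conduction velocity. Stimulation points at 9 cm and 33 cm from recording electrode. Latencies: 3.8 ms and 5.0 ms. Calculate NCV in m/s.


Distance = (33 - 9) / 100 = 0.24 m
dt = (5.0 - 3.8) / 1000 = 0.0012 s
NCV = dist / dt = 200 m/s


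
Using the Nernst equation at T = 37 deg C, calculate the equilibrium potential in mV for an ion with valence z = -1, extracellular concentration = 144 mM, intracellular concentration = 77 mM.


E = (RT/(zF)) * ln(C_out/C_in)
T = 37 + 273.15 = 310.15 K
E = (8.314 * 310.15 / (-1 * 96485)) * ln(144/77)
E = -16.73 mV


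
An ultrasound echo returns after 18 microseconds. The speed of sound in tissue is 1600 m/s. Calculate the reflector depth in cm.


depth = c * t / 2
t = 18 us = 1.8000e-05 s
depth = 1600 * 1.8000e-05 / 2
depth = 0.0144 m = 1.44 cm


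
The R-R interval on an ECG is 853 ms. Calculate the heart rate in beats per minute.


HR = 60 / RR_interval(s)
RR = 853 ms = 0.853 s
HR = 60 / 0.853 = 70.34 bpm


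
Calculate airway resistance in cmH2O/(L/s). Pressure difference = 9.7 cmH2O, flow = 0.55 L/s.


R = dP / flow
R = 9.7 / 0.55
R = 17.64 cmH2O/(L/s)


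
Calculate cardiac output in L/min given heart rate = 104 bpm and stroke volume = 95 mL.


CO = HR * SV
CO = 104 * 95 / 1000
CO = 9.88 L/min


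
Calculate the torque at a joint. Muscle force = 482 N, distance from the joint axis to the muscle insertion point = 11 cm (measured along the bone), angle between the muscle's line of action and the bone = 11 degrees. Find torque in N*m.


Torque = F * d * sin(theta)   (moment arm = d*sin(theta))
d = 11 cm = 0.11 m
Torque = 482 * 0.11 * sin(11)
Torque = 10.12 N*m


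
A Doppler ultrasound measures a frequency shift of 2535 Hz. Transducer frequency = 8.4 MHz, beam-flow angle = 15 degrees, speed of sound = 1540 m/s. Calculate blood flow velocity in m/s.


v = fd * c / (2 * f0 * cos(theta))
v = 2535 * 1540 / (2 * 8.4000e+06 * cos(15))
v = 0.2406 m/s


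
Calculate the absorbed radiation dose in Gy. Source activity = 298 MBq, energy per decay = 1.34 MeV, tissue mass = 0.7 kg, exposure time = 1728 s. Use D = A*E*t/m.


A = 298 MBq = 2.9800e+08 Bq
E = 1.34 MeV = 2.14668e-13 J
D = A*E*t/m = 2.9800e+08*2.14668e-13*1728/0.7
D = 0.1579 Gy


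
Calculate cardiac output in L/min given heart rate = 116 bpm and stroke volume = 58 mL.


CO = HR * SV
CO = 116 * 58 / 1000
CO = 6.728 L/min


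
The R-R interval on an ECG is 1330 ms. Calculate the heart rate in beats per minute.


HR = 60 / RR_interval(s)
RR = 1330 ms = 1.33 s
HR = 60 / 1.33 = 45.11 bpm


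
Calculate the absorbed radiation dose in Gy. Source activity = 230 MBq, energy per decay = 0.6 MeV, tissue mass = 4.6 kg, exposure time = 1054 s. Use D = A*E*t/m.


A = 230 MBq = 2.3000e+08 Bq
E = 0.6 MeV = 9.612e-14 J
D = A*E*t/m = 2.3000e+08*9.612e-14*1054/4.6
D = 0.005066 Gy


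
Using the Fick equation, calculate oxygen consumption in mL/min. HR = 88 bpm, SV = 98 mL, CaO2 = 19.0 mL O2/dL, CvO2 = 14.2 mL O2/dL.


CO = HR*SV = 88*98/1000 = 8.624 L/min
a-v O2 diff = 19.0 - 14.2 = 4.8 mL/dL
VO2 = CO * (CaO2-CvO2) * 10 dL/L
VO2 = 8.624 * 4.8 * 10
VO2 = 414 mL/min


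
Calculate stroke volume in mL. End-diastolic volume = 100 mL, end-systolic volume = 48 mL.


SV = EDV - ESV
SV = 100 - 48
SV = 52 mL


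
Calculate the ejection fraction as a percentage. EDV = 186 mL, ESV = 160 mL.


SV = EDV - ESV = 186 - 160 = 26 mL
EF = SV/EDV * 100 = 26/186 * 100
EF = 13.98%


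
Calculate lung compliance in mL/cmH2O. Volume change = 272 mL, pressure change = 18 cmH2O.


C = dV / dP
C = 272 / 18
C = 15.11 mL/cmH2O


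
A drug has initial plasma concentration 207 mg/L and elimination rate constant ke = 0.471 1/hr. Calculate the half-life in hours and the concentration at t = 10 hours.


t_half = ln(2) / ke = 0.693147 / 0.471 = 1.472 hr
C(t) = C0 * exp(-ke*t) = 207 * exp(-0.471*10)
C(10) = 1.864 mg/L


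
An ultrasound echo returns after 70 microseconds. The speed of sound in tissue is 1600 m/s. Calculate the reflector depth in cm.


depth = c * t / 2
t = 70 us = 7.0000e-05 s
depth = 1600 * 7.0000e-05 / 2
depth = 0.056 m = 5.6 cm


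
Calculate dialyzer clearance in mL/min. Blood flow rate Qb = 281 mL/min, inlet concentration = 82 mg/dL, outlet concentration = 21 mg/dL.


K = Qb * (Cb_in - Cb_out) / Cb_in
K = 281 * (82 - 21) / 82
K = 209 mL/min


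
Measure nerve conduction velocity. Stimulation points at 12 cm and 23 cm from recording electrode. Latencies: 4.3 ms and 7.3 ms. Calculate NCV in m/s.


Distance = (23 - 12) / 100 = 0.11 m
dt = (7.3 - 4.3) / 1000 = 0.003 s
NCV = dist / dt = 36.67 m/s


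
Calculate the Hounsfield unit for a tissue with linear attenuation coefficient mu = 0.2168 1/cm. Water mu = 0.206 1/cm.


HU = ((mu_tissue - mu_water) / mu_water) * 1000
HU = ((0.2168 - 0.206) / 0.206) * 1000
HU = 52.43


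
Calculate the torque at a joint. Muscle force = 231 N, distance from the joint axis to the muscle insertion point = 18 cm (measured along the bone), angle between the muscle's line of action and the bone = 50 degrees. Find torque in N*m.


Torque = F * d * sin(theta)   (moment arm = d*sin(theta))
d = 18 cm = 0.18 m
Torque = 231 * 0.18 * sin(50)
Torque = 31.85 N*m


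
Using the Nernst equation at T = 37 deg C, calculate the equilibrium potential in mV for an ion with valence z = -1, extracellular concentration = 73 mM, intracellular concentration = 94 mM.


E = (RT/(zF)) * ln(C_out/C_in)
T = 37 + 273.15 = 310.15 K
E = (8.314 * 310.15 / (-1 * 96485)) * ln(73/94)
E = 6.757 mV


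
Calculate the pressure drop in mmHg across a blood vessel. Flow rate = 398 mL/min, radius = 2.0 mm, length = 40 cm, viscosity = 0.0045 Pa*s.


dP = 8*mu*L*Q / (pi*r^4)
Q = 398 mL/min = 6.63333e-06 m^3/s
dP = 1900.31 Pa = 1900.31 / 133.322 mmHg = 14.25 mmHg


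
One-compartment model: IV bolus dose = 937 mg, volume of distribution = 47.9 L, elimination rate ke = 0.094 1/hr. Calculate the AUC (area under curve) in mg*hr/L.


C0 = Dose/Vd = 937/47.9 = 19.5616 mg/L
AUC = C0/ke = 19.5616/0.094
AUC = 208.1 mg*hr/L


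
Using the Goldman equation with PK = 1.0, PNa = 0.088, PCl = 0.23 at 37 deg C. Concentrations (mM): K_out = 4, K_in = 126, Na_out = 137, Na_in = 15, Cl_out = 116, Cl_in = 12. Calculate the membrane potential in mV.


Vm = (RT/F)*ln((PK*Ko + PNa*Nao + PCl*Cli)/(PK*Ki + PNa*Nai + PCl*Clo))
Numer = 18.816, Denom = 154
Vm = -56.18 mV


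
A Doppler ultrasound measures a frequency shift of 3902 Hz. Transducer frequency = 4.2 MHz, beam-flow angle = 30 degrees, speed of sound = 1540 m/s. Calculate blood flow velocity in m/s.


v = fd * c / (2 * f0 * cos(theta))
v = 3902 * 1540 / (2 * 4.2000e+06 * cos(30))
v = 0.826 m/s


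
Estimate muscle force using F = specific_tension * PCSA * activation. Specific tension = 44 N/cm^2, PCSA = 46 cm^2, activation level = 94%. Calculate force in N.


F = sigma * PCSA * activation
F = 44 * 46 * 0.94
F = 1903 N


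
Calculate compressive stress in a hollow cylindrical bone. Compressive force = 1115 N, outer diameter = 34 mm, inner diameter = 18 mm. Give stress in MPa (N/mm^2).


A = pi*(r_o^2 - r_i^2)
r_o = 17 mm, r_i = 9 mm
A = 653.451 mm^2
sigma = F/A = 1115 / 653.451
sigma = 1.706 MPa


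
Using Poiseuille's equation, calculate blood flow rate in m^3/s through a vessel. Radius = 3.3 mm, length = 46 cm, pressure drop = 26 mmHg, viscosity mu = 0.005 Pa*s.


Q = pi*r^4*dP / (8*mu*L)
r = 0.0033 m, L = 0.46 m
dP = 26 mmHg = 3466.372 Pa
Q = 7.0188e-05 m^3/s


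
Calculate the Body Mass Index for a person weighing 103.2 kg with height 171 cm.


BMI = weight / height^2
height = 171 cm = 1.71 m
BMI = 103.2 / 1.71^2
BMI = 35.29 kg/m^2


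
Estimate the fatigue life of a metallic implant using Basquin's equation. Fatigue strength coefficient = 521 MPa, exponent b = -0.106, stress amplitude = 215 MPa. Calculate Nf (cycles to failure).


sigma_a = sigma_f' * (2Nf)^b
2Nf = (sigma_a/sigma_f')^(1/b)
2Nf = (215/521)^(1/-0.106)
2Nf = 4230.6602
Nf = 2115


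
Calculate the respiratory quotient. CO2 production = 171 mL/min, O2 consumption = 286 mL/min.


RQ = VCO2 / VO2
RQ = 171 / 286
RQ = 0.5979


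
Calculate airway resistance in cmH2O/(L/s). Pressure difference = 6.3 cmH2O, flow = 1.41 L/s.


R = dP / flow
R = 6.3 / 1.41
R = 4.468 cmH2O/(L/s)


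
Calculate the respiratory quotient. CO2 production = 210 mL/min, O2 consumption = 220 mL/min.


RQ = VCO2 / VO2
RQ = 210 / 220
RQ = 0.9545


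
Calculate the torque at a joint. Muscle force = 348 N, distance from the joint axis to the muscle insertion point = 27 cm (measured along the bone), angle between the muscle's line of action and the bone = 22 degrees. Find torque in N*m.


Torque = F * d * sin(theta)   (moment arm = d*sin(theta))
d = 27 cm = 0.27 m
Torque = 348 * 0.27 * sin(22)
Torque = 35.2 N*m


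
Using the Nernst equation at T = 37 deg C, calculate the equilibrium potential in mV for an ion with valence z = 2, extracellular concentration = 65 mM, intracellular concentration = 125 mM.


E = (RT/(zF)) * ln(C_out/C_in)
T = 37 + 273.15 = 310.15 K
E = (8.314 * 310.15 / (2 * 96485)) * ln(65/125)
E = -8.738 mV


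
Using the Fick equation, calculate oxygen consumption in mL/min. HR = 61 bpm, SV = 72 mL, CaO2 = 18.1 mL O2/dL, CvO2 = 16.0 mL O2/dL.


CO = HR*SV = 61*72/1000 = 4.392 L/min
a-v O2 diff = 18.1 - 16.0 = 2.1 mL/dL
VO2 = CO * (CaO2-CvO2) * 10 dL/L
VO2 = 4.392 * 2.1 * 10
VO2 = 92.23 mL/min


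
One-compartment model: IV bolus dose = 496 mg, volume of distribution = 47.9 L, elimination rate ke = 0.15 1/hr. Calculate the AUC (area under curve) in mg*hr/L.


C0 = Dose/Vd = 496/47.9 = 10.3549 mg/L
AUC = C0/ke = 10.3549/0.15
AUC = 69.03 mg*hr/L


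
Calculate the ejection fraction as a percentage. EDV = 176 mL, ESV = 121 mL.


SV = EDV - ESV = 176 - 121 = 55 mL
EF = SV/EDV * 100 = 55/176 * 100
EF = 31.25%


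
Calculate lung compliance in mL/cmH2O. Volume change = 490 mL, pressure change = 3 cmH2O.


C = dV / dP
C = 490 / 3
C = 163.3 mL/cmH2O


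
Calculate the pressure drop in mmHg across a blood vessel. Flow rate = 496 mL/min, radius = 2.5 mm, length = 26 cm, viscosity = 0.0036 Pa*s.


dP = 8*mu*L*Q / (pi*r^4)
Q = 496 mL/min = 8.26667e-06 m^3/s
dP = 504.413 Pa = 504.413 / 133.322 mmHg = 3.783 mmHg


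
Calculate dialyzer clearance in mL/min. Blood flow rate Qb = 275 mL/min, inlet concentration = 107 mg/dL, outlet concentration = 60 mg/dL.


K = Qb * (Cb_in - Cb_out) / Cb_in
K = 275 * (107 - 60) / 107
K = 120.8 mL/min


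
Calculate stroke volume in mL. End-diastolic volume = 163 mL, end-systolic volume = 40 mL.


SV = EDV - ESV
SV = 163 - 40
SV = 123 mL


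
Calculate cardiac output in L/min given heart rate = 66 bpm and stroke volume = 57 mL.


CO = HR * SV
CO = 66 * 57 / 1000
CO = 3.762 L/min


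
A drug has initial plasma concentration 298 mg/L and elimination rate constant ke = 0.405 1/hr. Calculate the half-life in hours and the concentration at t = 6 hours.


t_half = ln(2) / ke = 0.693147 / 0.405 = 1.711 hr
C(t) = C0 * exp(-ke*t) = 298 * exp(-0.405*6)
C(6) = 26.23 mg/L


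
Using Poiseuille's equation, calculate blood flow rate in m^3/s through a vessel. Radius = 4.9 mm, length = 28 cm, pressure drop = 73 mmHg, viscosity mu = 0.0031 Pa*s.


Q = pi*r^4*dP / (8*mu*L)
r = 0.0049 m, L = 0.28 m
dP = 73 mmHg = 9732.506 Pa
Q = 0.002538 m^3/s


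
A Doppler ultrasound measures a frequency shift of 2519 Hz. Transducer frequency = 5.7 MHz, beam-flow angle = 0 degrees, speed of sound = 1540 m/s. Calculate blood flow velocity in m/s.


v = fd * c / (2 * f0 * cos(theta))
v = 2519 * 1540 / (2 * 5.7000e+06 * cos(0))
v = 0.3403 m/s


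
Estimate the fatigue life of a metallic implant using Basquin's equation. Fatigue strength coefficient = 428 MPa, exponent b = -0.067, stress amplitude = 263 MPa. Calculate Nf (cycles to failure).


sigma_a = sigma_f' * (2Nf)^b
2Nf = (sigma_a/sigma_f')^(1/b)
2Nf = (263/428)^(1/-0.067)
2Nf = 1433.9619
Nf = 717


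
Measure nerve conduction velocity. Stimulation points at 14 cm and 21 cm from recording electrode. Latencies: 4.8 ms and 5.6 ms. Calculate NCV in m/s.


Distance = (21 - 14) / 100 = 0.07 m
dt = (5.6 - 4.8) / 1000 = 8.0000e-04 s
NCV = dist / dt = 87.5 m/s


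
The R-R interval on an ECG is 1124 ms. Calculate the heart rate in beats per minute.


HR = 60 / RR_interval(s)
RR = 1124 ms = 1.124 s
HR = 60 / 1.124 = 53.38 bpm


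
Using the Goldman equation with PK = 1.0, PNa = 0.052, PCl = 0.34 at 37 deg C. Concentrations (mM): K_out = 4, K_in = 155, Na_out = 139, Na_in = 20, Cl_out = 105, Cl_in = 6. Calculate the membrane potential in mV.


Vm = (RT/F)*ln((PK*Ko + PNa*Nao + PCl*Cli)/(PK*Ki + PNa*Nai + PCl*Clo))
Numer = 13.268, Denom = 191.74
Vm = -71.38 mV


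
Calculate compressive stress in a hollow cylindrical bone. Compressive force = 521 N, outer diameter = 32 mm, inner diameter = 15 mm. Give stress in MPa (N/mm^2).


A = pi*(r_o^2 - r_i^2)
r_o = 16 mm, r_i = 7.5 mm
A = 627.533 mm^2
sigma = F/A = 521 / 627.533
sigma = 0.8302 MPa


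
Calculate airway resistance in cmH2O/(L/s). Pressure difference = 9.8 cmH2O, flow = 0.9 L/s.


R = dP / flow
R = 9.8 / 0.9
R = 10.89 cmH2O/(L/s)


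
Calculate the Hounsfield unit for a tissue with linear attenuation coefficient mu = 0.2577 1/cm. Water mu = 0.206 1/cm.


HU = ((mu_tissue - mu_water) / mu_water) * 1000
HU = ((0.2577 - 0.206) / 0.206) * 1000
HU = 251


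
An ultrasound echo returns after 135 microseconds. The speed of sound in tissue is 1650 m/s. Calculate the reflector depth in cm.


depth = c * t / 2
t = 135 us = 1.3500e-04 s
depth = 1650 * 1.3500e-04 / 2
depth = 0.111375 m = 11.1375 cm


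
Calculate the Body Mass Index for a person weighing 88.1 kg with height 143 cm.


BMI = weight / height^2
height = 143 cm = 1.43 m
BMI = 88.1 / 1.43^2
BMI = 43.08 kg/m^2


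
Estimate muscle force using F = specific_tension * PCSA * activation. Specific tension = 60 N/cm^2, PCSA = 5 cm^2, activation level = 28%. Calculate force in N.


F = sigma * PCSA * activation
F = 60 * 5 * 0.28
F = 84 N


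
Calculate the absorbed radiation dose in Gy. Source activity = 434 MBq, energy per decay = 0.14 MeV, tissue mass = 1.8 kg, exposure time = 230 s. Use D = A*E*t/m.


A = 434 MBq = 4.3400e+08 Bq
E = 0.14 MeV = 2.2428e-14 J
D = A*E*t/m = 4.3400e+08*2.2428e-14*230/1.8
D = 0.001244 Gy


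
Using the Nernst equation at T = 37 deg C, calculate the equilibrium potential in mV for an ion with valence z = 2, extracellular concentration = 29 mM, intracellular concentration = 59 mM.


E = (RT/(zF)) * ln(C_out/C_in)
T = 37 + 273.15 = 310.15 K
E = (8.314 * 310.15 / (2 * 96485)) * ln(29/59)
E = -9.491 mV


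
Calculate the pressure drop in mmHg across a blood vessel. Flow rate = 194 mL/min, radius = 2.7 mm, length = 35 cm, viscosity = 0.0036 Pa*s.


dP = 8*mu*L*Q / (pi*r^4)
Q = 194 mL/min = 3.23333e-06 m^3/s
dP = 195.212 Pa = 195.212 / 133.322 mmHg = 1.464 mmHg


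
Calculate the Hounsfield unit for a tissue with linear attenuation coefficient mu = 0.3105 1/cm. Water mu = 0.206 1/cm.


HU = ((mu_tissue - mu_water) / mu_water) * 1000
HU = ((0.3105 - 0.206) / 0.206) * 1000
HU = 507.3


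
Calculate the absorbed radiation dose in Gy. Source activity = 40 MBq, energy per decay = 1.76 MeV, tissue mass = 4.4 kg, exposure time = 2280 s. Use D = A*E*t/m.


A = 40 MBq = 4.0000e+07 Bq
E = 1.76 MeV = 2.81952e-13 J
D = A*E*t/m = 4.0000e+07*2.81952e-13*2280/4.4
D = 0.005844 Gy


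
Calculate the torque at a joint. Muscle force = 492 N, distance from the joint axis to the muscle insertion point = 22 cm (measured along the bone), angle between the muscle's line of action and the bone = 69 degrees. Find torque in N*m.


Torque = F * d * sin(theta)   (moment arm = d*sin(theta))
d = 22 cm = 0.22 m
Torque = 492 * 0.22 * sin(69)
Torque = 101.1 N*m


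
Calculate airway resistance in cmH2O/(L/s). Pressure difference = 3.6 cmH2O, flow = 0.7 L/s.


R = dP / flow
R = 3.6 / 0.7
R = 5.143 cmH2O/(L/s)


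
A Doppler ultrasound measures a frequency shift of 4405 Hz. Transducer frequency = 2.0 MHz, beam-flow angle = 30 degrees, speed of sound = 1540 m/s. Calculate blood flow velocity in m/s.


v = fd * c / (2 * f0 * cos(theta))
v = 4405 * 1540 / (2 * 2.0000e+06 * cos(30))
v = 1.958 m/s


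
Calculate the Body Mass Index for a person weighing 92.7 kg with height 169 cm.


BMI = weight / height^2
height = 169 cm = 1.69 m
BMI = 92.7 / 1.69^2
BMI = 32.46 kg/m^2


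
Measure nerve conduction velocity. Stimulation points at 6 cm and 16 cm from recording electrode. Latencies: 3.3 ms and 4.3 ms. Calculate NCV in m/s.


Distance = (16 - 6) / 100 = 0.1 m
dt = (4.3 - 3.3) / 1000 = 0.001 s
NCV = dist / dt = 100 m/s


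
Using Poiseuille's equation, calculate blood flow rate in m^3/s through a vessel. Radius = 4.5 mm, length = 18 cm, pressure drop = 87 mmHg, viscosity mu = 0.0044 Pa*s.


Q = pi*r^4*dP / (8*mu*L)
r = 0.0045 m, L = 0.18 m
dP = 87 mmHg = 11599.014 Pa
Q = 0.002358 m^3/s


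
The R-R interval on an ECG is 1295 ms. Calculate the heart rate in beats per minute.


HR = 60 / RR_interval(s)
RR = 1295 ms = 1.295 s
HR = 60 / 1.295 = 46.33 bpm


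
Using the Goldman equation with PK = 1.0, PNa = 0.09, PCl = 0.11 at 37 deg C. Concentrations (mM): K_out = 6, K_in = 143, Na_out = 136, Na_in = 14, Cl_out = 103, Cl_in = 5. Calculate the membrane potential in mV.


Vm = (RT/F)*ln((PK*Ko + PNa*Nao + PCl*Cli)/(PK*Ki + PNa*Nai + PCl*Clo))
Numer = 18.79, Denom = 155.59
Vm = -56.49 mV


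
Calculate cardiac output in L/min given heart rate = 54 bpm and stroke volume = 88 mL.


CO = HR * SV
CO = 54 * 88 / 1000
CO = 4.752 L/min


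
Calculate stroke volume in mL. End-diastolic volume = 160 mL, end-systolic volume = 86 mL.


SV = EDV - ESV
SV = 160 - 86
SV = 74 mL


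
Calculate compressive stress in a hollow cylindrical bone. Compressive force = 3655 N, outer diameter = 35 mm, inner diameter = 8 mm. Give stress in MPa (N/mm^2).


A = pi*(r_o^2 - r_i^2)
r_o = 17.5 mm, r_i = 4 mm
A = 911.847 mm^2
sigma = F/A = 3655 / 911.847
sigma = 4.008 MPa


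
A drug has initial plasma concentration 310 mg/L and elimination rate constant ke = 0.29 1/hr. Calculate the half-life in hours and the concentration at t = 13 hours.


t_half = ln(2) / ke = 0.693147 / 0.29 = 2.39 hr
C(t) = C0 * exp(-ke*t) = 310 * exp(-0.29*13)
C(13) = 7.146 mg/L


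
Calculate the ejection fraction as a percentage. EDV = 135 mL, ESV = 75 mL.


SV = EDV - ESV = 135 - 75 = 60 mL
EF = SV/EDV * 100 = 60/135 * 100
EF = 44.44%


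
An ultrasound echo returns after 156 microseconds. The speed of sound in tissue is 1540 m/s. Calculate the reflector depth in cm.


depth = c * t / 2
t = 156 us = 1.5600e-04 s
depth = 1540 * 1.5600e-04 / 2
depth = 0.12012 m = 12.012 cm


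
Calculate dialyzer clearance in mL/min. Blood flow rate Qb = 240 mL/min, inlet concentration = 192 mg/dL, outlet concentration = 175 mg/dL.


K = Qb * (Cb_in - Cb_out) / Cb_in
K = 240 * (192 - 175) / 192
K = 21.25 mL/min


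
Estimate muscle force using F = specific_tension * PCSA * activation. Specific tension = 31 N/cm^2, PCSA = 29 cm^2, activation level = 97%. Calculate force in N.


F = sigma * PCSA * activation
F = 31 * 29 * 0.97
F = 872 N


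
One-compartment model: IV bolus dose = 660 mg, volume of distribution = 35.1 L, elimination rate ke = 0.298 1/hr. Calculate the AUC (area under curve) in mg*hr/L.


C0 = Dose/Vd = 660/35.1 = 18.8034 mg/L
AUC = C0/ke = 18.8034/0.298
AUC = 63.1 mg*hr/L


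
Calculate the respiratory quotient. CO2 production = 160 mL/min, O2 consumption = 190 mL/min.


RQ = VCO2 / VO2
RQ = 160 / 190
RQ = 0.8421


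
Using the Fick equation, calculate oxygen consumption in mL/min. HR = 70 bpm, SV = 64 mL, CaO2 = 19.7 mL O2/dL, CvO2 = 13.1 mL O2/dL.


CO = HR*SV = 70*64/1000 = 4.48 L/min
a-v O2 diff = 19.7 - 13.1 = 6.6 mL/dL
VO2 = CO * (CaO2-CvO2) * 10 dL/L
VO2 = 4.48 * 6.6 * 10
VO2 = 295.7 mL/min


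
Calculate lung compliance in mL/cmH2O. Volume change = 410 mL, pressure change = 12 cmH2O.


C = dV / dP
C = 410 / 12
C = 34.17 mL/cmH2O


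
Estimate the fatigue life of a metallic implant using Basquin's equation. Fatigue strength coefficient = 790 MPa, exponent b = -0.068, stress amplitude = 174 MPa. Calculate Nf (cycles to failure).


sigma_a = sigma_f' * (2Nf)^b
2Nf = (sigma_a/sigma_f')^(1/b)
2Nf = (174/790)^(1/-0.068)
2Nf = 4.6016063e+09
Nf = 2.3008e+09


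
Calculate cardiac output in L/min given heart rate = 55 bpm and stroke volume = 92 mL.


CO = HR * SV
CO = 55 * 92 / 1000
CO = 5.06 L/min


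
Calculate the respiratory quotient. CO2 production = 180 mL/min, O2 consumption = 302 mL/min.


RQ = VCO2 / VO2
RQ = 180 / 302
RQ = 0.596


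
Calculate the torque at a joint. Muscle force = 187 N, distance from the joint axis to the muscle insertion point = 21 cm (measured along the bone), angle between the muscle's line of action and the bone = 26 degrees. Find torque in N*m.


Torque = F * d * sin(theta)   (moment arm = d*sin(theta))
d = 21 cm = 0.21 m
Torque = 187 * 0.21 * sin(26)
Torque = 17.21 N*m


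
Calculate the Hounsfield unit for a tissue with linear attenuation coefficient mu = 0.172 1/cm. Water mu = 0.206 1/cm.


HU = ((mu_tissue - mu_water) / mu_water) * 1000
HU = ((0.172 - 0.206) / 0.206) * 1000
HU = -165


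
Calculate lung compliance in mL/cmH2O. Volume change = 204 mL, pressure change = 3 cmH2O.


C = dV / dP
C = 204 / 3
C = 68 mL/cmH2O


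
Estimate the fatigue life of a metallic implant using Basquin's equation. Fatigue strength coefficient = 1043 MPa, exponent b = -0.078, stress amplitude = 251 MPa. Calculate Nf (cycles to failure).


sigma_a = sigma_f' * (2Nf)^b
2Nf = (sigma_a/sigma_f')^(1/b)
2Nf = (251/1043)^(1/-0.078)
2Nf = 85291345
Nf = 4.2646e+07


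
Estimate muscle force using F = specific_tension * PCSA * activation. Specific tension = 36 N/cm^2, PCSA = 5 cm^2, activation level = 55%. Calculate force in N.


F = sigma * PCSA * activation
F = 36 * 5 * 0.55
F = 99 N


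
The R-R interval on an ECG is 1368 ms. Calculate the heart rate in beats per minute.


HR = 60 / RR_interval(s)
RR = 1368 ms = 1.368 s
HR = 60 / 1.368 = 43.86 bpm


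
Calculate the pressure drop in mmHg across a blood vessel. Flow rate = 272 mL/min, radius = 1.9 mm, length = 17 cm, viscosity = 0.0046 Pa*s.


dP = 8*mu*L*Q / (pi*r^4)
Q = 272 mL/min = 4.53333e-06 m^3/s
dP = 692.707 Pa = 692.707 / 133.322 mmHg = 5.196 mmHg


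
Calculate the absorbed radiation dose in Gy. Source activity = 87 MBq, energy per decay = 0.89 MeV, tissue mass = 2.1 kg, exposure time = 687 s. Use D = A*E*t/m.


A = 87 MBq = 8.7000e+07 Bq
E = 0.89 MeV = 1.42578e-13 J
D = A*E*t/m = 8.7000e+07*1.42578e-13*687/2.1
D = 0.004058 Gy


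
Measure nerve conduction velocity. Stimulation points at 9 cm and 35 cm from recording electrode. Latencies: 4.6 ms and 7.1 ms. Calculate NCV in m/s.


Distance = (35 - 9) / 100 = 0.26 m
dt = (7.1 - 4.6) / 1000 = 0.0025 s
NCV = dist / dt = 104 m/s


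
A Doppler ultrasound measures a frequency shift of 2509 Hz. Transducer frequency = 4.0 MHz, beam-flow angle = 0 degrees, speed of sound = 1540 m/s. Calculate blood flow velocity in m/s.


v = fd * c / (2 * f0 * cos(theta))
v = 2509 * 1540 / (2 * 4.0000e+06 * cos(0))
v = 0.483 m/s


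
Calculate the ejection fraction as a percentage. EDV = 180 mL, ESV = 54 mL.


SV = EDV - ESV = 180 - 54 = 126 mL
EF = SV/EDV * 100 = 126/180 * 100
EF = 70%


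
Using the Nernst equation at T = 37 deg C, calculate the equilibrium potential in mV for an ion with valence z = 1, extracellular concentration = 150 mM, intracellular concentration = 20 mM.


E = (RT/(zF)) * ln(C_out/C_in)
T = 37 + 273.15 = 310.15 K
E = (8.314 * 310.15 / (1 * 96485)) * ln(150/20)
E = 53.85 mV


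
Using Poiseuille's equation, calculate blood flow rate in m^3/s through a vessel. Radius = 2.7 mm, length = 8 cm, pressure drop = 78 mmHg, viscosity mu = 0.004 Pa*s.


Q = pi*r^4*dP / (8*mu*L)
r = 0.0027 m, L = 0.08 m
dP = 78 mmHg = 10399.116 Pa
Q = 6.7821e-04 m^3/s


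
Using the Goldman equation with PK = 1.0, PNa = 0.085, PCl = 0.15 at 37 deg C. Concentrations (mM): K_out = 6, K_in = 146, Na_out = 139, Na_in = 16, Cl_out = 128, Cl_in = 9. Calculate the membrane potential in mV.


Vm = (RT/F)*ln((PK*Ko + PNa*Nao + PCl*Cli)/(PK*Ki + PNa*Nai + PCl*Clo))
Numer = 19.165, Denom = 166.56
Vm = -57.79 mV


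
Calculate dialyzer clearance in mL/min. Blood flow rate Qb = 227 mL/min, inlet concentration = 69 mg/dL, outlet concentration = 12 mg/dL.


K = Qb * (Cb_in - Cb_out) / Cb_in
K = 227 * (69 - 12) / 69
K = 187.5 mL/min


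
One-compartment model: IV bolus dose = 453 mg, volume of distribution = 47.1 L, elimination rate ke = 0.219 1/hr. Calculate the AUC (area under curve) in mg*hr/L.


C0 = Dose/Vd = 453/47.1 = 9.61783 mg/L
AUC = C0/ke = 9.61783/0.219
AUC = 43.92 mg*hr/L


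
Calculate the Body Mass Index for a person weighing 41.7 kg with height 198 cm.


BMI = weight / height^2
height = 198 cm = 1.98 m
BMI = 41.7 / 1.98^2
BMI = 10.64 kg/m^2


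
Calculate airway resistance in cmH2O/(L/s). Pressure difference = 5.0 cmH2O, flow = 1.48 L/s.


R = dP / flow
R = 5.0 / 1.48
R = 3.378 cmH2O/(L/s)


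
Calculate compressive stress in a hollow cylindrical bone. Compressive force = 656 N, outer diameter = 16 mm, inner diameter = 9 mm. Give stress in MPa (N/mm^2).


A = pi*(r_o^2 - r_i^2)
r_o = 8 mm, r_i = 4.5 mm
A = 137.445 mm^2
sigma = F/A = 656 / 137.445
sigma = 4.773 MPa


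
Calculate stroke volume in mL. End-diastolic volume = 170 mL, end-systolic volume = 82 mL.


SV = EDV - ESV
SV = 170 - 82
SV = 88 mL


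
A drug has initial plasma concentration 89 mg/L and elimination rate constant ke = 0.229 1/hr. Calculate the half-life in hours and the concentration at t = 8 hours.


t_half = ln(2) / ke = 0.693147 / 0.229 = 3.027 hr
C(t) = C0 * exp(-ke*t) = 89 * exp(-0.229*8)
C(8) = 14.25 mg/L


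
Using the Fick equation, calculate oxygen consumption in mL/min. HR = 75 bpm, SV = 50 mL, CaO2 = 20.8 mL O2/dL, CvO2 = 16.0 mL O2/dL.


CO = HR*SV = 75*50/1000 = 3.75 L/min
a-v O2 diff = 20.8 - 16.0 = 4.8 mL/dL
VO2 = CO * (CaO2-CvO2) * 10 dL/L
VO2 = 3.75 * 4.8 * 10
VO2 = 180 mL/min


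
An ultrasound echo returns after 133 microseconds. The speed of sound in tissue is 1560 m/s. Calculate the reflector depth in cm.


depth = c * t / 2
t = 133 us = 1.3300e-04 s
depth = 1560 * 1.3300e-04 / 2
depth = 0.10374 m = 10.374 cm


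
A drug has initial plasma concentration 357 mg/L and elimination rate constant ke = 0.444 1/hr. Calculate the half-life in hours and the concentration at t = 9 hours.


t_half = ln(2) / ke = 0.693147 / 0.444 = 1.561 hr
C(t) = C0 * exp(-ke*t) = 357 * exp(-0.444*9)
C(9) = 6.565 mg/L


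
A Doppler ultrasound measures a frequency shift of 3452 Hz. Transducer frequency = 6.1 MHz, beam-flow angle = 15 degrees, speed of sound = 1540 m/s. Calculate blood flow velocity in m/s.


v = fd * c / (2 * f0 * cos(theta))
v = 3452 * 1540 / (2 * 6.1000e+06 * cos(15))
v = 0.4511 m/s


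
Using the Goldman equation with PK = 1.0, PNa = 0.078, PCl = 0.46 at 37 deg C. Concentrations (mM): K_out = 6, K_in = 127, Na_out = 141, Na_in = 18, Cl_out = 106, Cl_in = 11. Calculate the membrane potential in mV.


Vm = (RT/F)*ln((PK*Ko + PNa*Nao + PCl*Cli)/(PK*Ki + PNa*Nai + PCl*Clo))
Numer = 22.058, Denom = 177.164
Vm = -55.68 mV


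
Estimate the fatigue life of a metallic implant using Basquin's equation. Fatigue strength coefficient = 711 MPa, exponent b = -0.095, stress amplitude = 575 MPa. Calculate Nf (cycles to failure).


sigma_a = sigma_f' * (2Nf)^b
2Nf = (sigma_a/sigma_f')^(1/b)
2Nf = (575/711)^(1/-0.095)
2Nf = 9.3442576
Nf = 4.672


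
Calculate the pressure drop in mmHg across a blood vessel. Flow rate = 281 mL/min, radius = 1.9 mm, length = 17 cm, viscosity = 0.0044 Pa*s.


dP = 8*mu*L*Q / (pi*r^4)
Q = 281 mL/min = 4.68333e-06 m^3/s
dP = 684.514 Pa = 684.514 / 133.322 mmHg = 5.134 mmHg


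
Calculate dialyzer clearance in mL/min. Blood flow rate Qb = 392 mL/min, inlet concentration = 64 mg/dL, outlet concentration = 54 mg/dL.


K = Qb * (Cb_in - Cb_out) / Cb_in
K = 392 * (64 - 54) / 64
K = 61.25 mL/min


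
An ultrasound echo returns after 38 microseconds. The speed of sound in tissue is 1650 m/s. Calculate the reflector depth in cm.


depth = c * t / 2
t = 38 us = 3.8000e-05 s
depth = 1650 * 3.8000e-05 / 2
depth = 0.03135 m = 3.135 cm


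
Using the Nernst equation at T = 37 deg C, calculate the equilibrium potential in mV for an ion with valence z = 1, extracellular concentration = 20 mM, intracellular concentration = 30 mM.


E = (RT/(zF)) * ln(C_out/C_in)
T = 37 + 273.15 = 310.15 K
E = (8.314 * 310.15 / (1 * 96485)) * ln(20/30)
E = -10.84 mV


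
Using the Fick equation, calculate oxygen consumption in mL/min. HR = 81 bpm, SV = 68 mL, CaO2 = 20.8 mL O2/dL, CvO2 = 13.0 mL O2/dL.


CO = HR*SV = 81*68/1000 = 5.508 L/min
a-v O2 diff = 20.8 - 13.0 = 7.8 mL/dL
VO2 = CO * (CaO2-CvO2) * 10 dL/L
VO2 = 5.508 * 7.8 * 10
VO2 = 429.6 mL/min


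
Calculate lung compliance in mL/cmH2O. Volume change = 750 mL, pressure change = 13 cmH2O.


C = dV / dP
C = 750 / 13
C = 57.69 mL/cmH2O


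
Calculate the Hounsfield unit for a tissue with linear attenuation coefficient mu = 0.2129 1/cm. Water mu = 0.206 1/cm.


HU = ((mu_tissue - mu_water) / mu_water) * 1000
HU = ((0.2129 - 0.206) / 0.206) * 1000
HU = 33.5


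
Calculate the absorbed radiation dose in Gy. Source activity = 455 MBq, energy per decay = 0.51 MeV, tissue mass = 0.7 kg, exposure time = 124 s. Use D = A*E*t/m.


A = 455 MBq = 4.5500e+08 Bq
E = 0.51 MeV = 8.1702e-14 J
D = A*E*t/m = 4.5500e+08*8.1702e-14*124/0.7
D = 0.006585 Gy


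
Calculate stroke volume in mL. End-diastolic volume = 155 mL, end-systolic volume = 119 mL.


SV = EDV - ESV
SV = 155 - 119
SV = 36 mL


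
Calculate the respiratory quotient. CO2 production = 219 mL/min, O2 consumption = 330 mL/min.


RQ = VCO2 / VO2
RQ = 219 / 330
RQ = 0.6636


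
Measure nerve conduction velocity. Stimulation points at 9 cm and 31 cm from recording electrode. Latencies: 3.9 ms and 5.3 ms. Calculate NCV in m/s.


Distance = (31 - 9) / 100 = 0.22 m
dt = (5.3 - 3.9) / 1000 = 0.0014 s
NCV = dist / dt = 157.1 m/s


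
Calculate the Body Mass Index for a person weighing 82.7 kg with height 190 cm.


BMI = weight / height^2
height = 190 cm = 1.9 m
BMI = 82.7 / 1.9^2
BMI = 22.91 kg/m^2


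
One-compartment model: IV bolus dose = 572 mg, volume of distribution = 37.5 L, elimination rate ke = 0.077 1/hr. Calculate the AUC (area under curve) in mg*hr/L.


C0 = Dose/Vd = 572/37.5 = 15.2533 mg/L
AUC = C0/ke = 15.2533/0.077
AUC = 198.1 mg*hr/L


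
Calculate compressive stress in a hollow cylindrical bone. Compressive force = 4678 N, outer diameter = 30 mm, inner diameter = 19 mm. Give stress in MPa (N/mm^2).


A = pi*(r_o^2 - r_i^2)
r_o = 15 mm, r_i = 9.5 mm
A = 423.33 mm^2
sigma = F/A = 4678 / 423.33
sigma = 11.05 MPa


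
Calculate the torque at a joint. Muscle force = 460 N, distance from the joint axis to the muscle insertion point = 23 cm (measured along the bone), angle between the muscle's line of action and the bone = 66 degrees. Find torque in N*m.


Torque = F * d * sin(theta)   (moment arm = d*sin(theta))
d = 23 cm = 0.23 m
Torque = 460 * 0.23 * sin(66)
Torque = 96.65 N*m


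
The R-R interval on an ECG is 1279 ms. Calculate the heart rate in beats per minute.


HR = 60 / RR_interval(s)
RR = 1279 ms = 1.279 s
HR = 60 / 1.279 = 46.91 bpm


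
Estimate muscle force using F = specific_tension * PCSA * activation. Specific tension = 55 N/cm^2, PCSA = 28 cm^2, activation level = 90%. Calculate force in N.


F = sigma * PCSA * activation
F = 55 * 28 * 0.9
F = 1386 N


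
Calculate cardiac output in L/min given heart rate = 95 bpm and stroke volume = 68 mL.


CO = HR * SV
CO = 95 * 68 / 1000
CO = 6.46 L/min


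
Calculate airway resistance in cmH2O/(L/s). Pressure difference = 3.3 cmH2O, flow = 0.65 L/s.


R = dP / flow
R = 3.3 / 0.65
R = 5.077 cmH2O/(L/s)


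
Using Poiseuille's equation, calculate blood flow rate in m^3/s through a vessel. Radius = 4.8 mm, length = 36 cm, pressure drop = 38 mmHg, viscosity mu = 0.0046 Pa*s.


Q = pi*r^4*dP / (8*mu*L)
r = 0.0048 m, L = 0.36 m
dP = 38 mmHg = 5066.236 Pa
Q = 6.3775e-04 m^3/s


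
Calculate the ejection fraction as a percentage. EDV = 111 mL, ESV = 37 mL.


SV = EDV - ESV = 111 - 37 = 74 mL
EF = SV/EDV * 100 = 74/111 * 100
EF = 66.67%


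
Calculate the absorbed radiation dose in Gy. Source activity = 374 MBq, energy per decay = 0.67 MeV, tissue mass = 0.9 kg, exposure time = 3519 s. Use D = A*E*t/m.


A = 374 MBq = 3.7400e+08 Bq
E = 0.67 MeV = 1.07334e-13 J
D = A*E*t/m = 3.7400e+08*1.07334e-13*3519/0.9
D = 0.157 Gy


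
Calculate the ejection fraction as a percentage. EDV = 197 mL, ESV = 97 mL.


SV = EDV - ESV = 197 - 97 = 100 mL
EF = SV/EDV * 100 = 100/197 * 100
EF = 50.76%


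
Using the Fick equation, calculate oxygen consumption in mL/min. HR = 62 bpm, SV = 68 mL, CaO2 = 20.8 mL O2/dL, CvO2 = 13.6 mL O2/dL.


CO = HR*SV = 62*68/1000 = 4.216 L/min
a-v O2 diff = 20.8 - 13.6 = 7.2 mL/dL
VO2 = CO * (CaO2-CvO2) * 10 dL/L
VO2 = 4.216 * 7.2 * 10
VO2 = 303.6 mL/min


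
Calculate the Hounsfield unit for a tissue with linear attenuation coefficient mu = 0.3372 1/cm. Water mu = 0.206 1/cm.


HU = ((mu_tissue - mu_water) / mu_water) * 1000
HU = ((0.3372 - 0.206) / 0.206) * 1000
HU = 636.9


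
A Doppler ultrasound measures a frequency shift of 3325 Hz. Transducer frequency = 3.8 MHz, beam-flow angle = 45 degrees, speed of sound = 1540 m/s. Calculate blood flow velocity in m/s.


v = fd * c / (2 * f0 * cos(theta))
v = 3325 * 1540 / (2 * 3.8000e+06 * cos(45))
v = 0.9528 m/s


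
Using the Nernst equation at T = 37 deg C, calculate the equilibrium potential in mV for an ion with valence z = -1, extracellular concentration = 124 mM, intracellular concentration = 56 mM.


E = (RT/(zF)) * ln(C_out/C_in)
T = 37 + 273.15 = 310.15 K
E = (8.314 * 310.15 / (-1 * 96485)) * ln(124/56)
E = -21.24 mV


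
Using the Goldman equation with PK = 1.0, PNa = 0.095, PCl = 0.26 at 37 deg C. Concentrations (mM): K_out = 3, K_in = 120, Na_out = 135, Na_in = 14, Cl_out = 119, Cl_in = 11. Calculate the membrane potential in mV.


Vm = (RT/F)*ln((PK*Ko + PNa*Nao + PCl*Cli)/(PK*Ki + PNa*Nai + PCl*Clo))
Numer = 18.685, Denom = 152.27
Vm = -56.07 mV


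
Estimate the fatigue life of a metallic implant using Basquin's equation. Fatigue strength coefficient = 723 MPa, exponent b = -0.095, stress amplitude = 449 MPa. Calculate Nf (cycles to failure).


sigma_a = sigma_f' * (2Nf)^b
2Nf = (sigma_a/sigma_f')^(1/b)
2Nf = (449/723)^(1/-0.095)
2Nf = 150.59483
Nf = 75.3


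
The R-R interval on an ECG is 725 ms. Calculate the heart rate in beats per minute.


HR = 60 / RR_interval(s)
RR = 725 ms = 0.725 s
HR = 60 / 0.725 = 82.76 bpm


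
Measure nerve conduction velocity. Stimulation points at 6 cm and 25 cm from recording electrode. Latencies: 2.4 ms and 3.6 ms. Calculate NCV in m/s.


Distance = (25 - 6) / 100 = 0.19 m
dt = (3.6 - 2.4) / 1000 = 0.0012 s
NCV = dist / dt = 158.3 m/s


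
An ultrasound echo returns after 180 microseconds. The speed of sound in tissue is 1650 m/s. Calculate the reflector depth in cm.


depth = c * t / 2
t = 180 us = 1.8000e-04 s
depth = 1650 * 1.8000e-04 / 2
depth = 0.1485 m = 14.85 cm


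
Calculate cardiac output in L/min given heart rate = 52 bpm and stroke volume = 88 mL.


CO = HR * SV
CO = 52 * 88 / 1000
CO = 4.576 L/min


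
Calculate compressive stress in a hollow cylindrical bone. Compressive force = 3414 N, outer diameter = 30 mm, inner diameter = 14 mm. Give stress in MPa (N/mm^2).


A = pi*(r_o^2 - r_i^2)
r_o = 15 mm, r_i = 7 mm
A = 552.92 mm^2
sigma = F/A = 3414 / 552.92
sigma = 6.174 MPa


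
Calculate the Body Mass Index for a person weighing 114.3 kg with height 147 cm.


BMI = weight / height^2
height = 147 cm = 1.47 m
BMI = 114.3 / 1.47^2
BMI = 52.89 kg/m^2
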